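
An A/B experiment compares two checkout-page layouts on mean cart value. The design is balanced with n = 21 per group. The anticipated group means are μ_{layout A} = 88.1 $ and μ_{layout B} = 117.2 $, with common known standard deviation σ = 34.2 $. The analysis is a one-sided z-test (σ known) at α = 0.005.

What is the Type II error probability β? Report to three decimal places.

β ≈ 0.428

Standardized effect: d = |μ_{layout A} − μ_{layout B}| / σ = |88.1 − 117.2| / 34.2 = 0.8509
Noncentrality parameter: δ = d·√(n/2) = 0.8509 × √(21/2) = 2.7572
Critical value for a one-sided test at α = 0.005: z_α = 2.576.
Power = P(Z > 2.576 − δ) = Φ(0.181) = 0.5719.
Type II error: β = 1 − power = 1 − 0.5719 = 0.4281.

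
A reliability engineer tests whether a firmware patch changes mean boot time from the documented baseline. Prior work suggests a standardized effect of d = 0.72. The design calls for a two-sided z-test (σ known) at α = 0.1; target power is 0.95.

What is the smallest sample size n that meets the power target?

n = 21

For power 0.95 need Φ(δ − z_{0.05}) = 0.95, so δ = z_{0.05} + z_{0.05} = 1.645 + 1.645 = 3.290.
(Ignoring the negligible lower-tail rejection probability gives the usual closed-form inversion.)
δ = d·√n ⇒ n = (δ/d)² = (3.290 / 0.72)² = 20.88.
Round up to the next whole unit.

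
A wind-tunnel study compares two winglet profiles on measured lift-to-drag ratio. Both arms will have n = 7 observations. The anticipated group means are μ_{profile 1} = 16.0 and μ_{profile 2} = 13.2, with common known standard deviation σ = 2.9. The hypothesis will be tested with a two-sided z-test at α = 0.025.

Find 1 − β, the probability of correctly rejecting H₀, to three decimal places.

Standardized effect: d = |μ_{profile 1} − μ_{profile 2}| / σ = |16.0 − 13.2| / 2.9 = 0.9655
Noncentrality parameter: δ = d·√(n/2) = 0.9655 × √(7/2) = 1.8063
Two-sided α = 0.025 → critical value z_{0.0125} = 2.241.
Power = Φ(δ − 2.241) + Φ(−δ − 2.241) = Φ(-0.435) + Φ(-4.048) = 0.3318 + 0.0000 = 0.3318.

Power ≈ 0.332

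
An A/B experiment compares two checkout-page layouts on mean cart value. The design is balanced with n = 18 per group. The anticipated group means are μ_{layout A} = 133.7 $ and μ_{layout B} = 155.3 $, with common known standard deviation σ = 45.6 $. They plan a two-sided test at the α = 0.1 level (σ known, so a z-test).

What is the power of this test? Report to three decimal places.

Power ≈ 0.413

Standardized effect: d = |μ_{layout A} − μ_{layout B}| / σ = |133.7 − 155.3| / 45.6 = 0.4737
Noncentrality parameter: δ = d·√(n/2) = 0.4737 × √(18/2) = 1.4211
Critical value for a two-sided test at α = 0.1: z_{α/2} = 1.645.
Power = Φ(δ − 1.645) + Φ(−δ − 1.645) = Φ(-0.224) + Φ(-3.066) = 0.4115 + 0.0011 = 0.4125.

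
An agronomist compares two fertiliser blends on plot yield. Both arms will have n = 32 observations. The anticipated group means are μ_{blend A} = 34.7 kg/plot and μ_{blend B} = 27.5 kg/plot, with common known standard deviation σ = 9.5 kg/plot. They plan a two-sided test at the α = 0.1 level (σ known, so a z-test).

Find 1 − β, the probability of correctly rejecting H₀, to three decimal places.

Power ≈ 0.917

Standardized effect: d = |μ_{blend A} − μ_{blend B}| / σ = |34.7 − 27.5| / 9.5 = 0.7579
Noncentrality parameter: δ = d·√(n/2) = 0.7579 × √(32/2) = 3.0316
Critical value for a two-sided test at α = 0.1: z_{α/2} = 1.645.
Power = Φ(δ − 1.645) + Φ(−δ − 1.645) = Φ(1.387) + Φ(-4.676) = 0.9172 + 0.0000 = 0.9172.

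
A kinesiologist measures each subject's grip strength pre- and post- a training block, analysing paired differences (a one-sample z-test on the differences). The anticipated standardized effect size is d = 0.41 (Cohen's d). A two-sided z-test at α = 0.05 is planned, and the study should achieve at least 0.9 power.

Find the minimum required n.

n = 63

Set Φ(δ − 1.960) = 0.9; then δ − 1.960 = Φ⁻¹(0.9) = 1.282, giving δ = 3.242.
(Ignoring the negligible lower-tail rejection probability gives the usual closed-form inversion.)
δ = d·√n ⇒ n = (δ/d)² = (3.242 / 0.41)² = 62.51.
Rounding up, n = 63.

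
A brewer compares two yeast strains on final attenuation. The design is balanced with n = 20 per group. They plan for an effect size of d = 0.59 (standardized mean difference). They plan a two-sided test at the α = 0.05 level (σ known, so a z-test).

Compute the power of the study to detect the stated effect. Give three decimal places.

Noncentrality parameter: δ = d·√(n/2) = 0.59 × √(20/2) = 1.8657
Critical value for a two-sided test at α = 0.05: z_{α/2} = 1.960.
Power = Φ(δ − 1.960) + Φ(−δ − 1.960) = Φ(-0.094) + Φ(-3.826) = 0.4625 + 0.0001 = 0.4625.

Power ≈ 0.463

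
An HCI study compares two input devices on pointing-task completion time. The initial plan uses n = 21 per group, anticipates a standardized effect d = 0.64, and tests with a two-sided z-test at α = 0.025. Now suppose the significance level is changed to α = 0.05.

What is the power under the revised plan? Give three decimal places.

δ = d·√(n/2) = 0.64 × √(21/2) = 2.0738 (unchanged). New critical value: z_{0.025} = 1.960.
Revised power = Φ(δ − 1.960) + Φ(−δ − 1.960) = Φ(0.114) + Φ(-4.034) = 0.5453 + 0.0000 = 0.5454.

Power ≈ 0.545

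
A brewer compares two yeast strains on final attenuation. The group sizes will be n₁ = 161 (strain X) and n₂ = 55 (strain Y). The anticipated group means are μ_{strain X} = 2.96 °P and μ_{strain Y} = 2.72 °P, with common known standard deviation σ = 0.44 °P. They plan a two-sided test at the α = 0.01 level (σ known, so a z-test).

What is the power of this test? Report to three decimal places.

Standardized effect: d = |μ_{strain X} − μ_{strain Y}| / σ = |2.96 − 2.72| / 0.44 = 0.5455
Noncentrality parameter: δ = d / √(1/n₁ + 1/n₂) = 0.5455 / √(1/161 + 1/55) = 3.4924
Two-sided α = 0.01 → critical value z_{0.005} = 2.576.
Power = Φ(δ − 2.576) + Φ(−δ − 2.576) = Φ(0.917) + Φ(-6.068) = 0.8203 + 0.0000 = 0.8203.

Power ≈ 0.820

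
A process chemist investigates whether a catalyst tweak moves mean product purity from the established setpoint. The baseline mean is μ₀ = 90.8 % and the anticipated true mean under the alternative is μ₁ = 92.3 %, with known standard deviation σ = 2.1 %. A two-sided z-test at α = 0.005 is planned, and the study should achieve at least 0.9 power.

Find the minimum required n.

n = 33

Standardized effect: d = |μ₁ − μ₀| / σ = |92.3 − 90.8| / 2.1 = 0.7143
For power 0.9 need Φ(δ − z_{0.0025}) = 0.9, so δ = z_{0.0025} + z_{0.10} = 2.807 + 1.282 = 4.089.
(For δ > 0 the lower-tail rejection region contributes negligibly to power, so the one-term inversion is standard.)
δ = d·√n ⇒ n = (δ/d)² = (4.089 / 0.7143)² = 32.76.
Rounding up, n = 33.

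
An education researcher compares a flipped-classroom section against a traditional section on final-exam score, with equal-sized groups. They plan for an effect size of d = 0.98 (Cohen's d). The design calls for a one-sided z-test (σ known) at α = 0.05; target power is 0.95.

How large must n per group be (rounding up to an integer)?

Set Φ(δ − 1.645) = 0.95; then δ − 1.645 = Φ⁻¹(0.95) = 1.645, giving δ = 3.290.
δ = d·√(n/2) ⇒ n = 2(δ/d)² = 2 × (3.290 / 0.98)² = 22.54.
Round up to the next whole unit.

n = 23 per group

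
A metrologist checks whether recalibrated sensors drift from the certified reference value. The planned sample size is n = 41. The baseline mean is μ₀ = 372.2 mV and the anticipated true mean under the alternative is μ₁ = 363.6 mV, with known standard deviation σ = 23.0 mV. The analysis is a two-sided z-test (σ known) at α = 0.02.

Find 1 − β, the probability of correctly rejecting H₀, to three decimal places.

Power ≈ 0.527

Standardized effect: d = |μ₁ − μ₀| / σ = |363.6 − 372.2| / 23.0 = 0.3739
Noncentrality parameter: δ = d·√n = 0.3739 × √41 = 2.3942
Two-sided α = 0.02 → critical value z_{0.01} = 2.326.
Power = Φ(δ − 2.326) + Φ(−δ − 2.326) = Φ(0.068) + Φ(-4.721) = 0.5271 + 0.0000 = 0.5271.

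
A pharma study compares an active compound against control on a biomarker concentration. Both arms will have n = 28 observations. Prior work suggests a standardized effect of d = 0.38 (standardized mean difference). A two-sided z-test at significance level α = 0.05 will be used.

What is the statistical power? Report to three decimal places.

Noncentrality parameter: δ = d·√(n/2) = 0.38 × √(28/2) = 1.4218
Critical value for a two-sided test at α = 0.05: z_{α/2} = 1.960.
Power = Φ(δ − 1.960) + Φ(−δ − 1.960) = Φ(-0.538) + Φ(-3.382) = 0.2952 + 0.0004 = 0.2956.

Power ≈ 0.296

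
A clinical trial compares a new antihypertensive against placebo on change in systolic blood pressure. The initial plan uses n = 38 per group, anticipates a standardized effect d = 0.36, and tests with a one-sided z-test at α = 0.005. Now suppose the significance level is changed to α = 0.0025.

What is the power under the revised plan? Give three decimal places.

δ = d·√(n/2) = 0.36 × √(38/2) = 1.5692 (unchanged). New critical value: z_{0.0025} = 2.807.
Revised power = P(Z > 2.807 − δ) = Φ(-1.238) = 0.1079.

Power ≈ 0.108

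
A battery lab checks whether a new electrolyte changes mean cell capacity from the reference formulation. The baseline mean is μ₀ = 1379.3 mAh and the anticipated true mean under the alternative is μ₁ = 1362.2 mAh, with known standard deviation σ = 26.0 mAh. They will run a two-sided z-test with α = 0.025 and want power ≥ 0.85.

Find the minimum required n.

n = 25

Standardized effect: d = |μ₁ − μ₀| / σ = |1362.2 − 1379.3| / 26.0 = 0.6577
Set Φ(δ − 2.241) = 0.85; then δ − 2.241 = Φ⁻¹(0.85) = 1.036, giving δ = 3.278.
(The Φ(−δ − z_{α/2}) term is vanishingly small for δ > 0 and is dropped in the standard sample-size formula.)
δ = d·√n ⇒ n = (δ/d)² = (3.278 / 0.6577)² = 24.84.
Rounding up, n = 25.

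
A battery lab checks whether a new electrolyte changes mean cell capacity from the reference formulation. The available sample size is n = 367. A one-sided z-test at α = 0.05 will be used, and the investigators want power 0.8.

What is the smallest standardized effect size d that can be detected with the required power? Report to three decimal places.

Required noncentrality: δ = z_{0.05} + z_{0.20} = 1.645 + 0.842 = 2.486.
δ = d·√n ⇒ d = δ/√n = 2.486/√367 = 0.1298.

d ≈ 0.130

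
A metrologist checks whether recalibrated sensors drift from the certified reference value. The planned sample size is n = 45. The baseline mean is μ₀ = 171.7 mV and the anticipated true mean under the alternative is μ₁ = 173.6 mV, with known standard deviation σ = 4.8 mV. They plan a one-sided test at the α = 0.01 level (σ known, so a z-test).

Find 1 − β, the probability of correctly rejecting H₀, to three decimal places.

Standardized effect: d = |μ₁ − μ₀| / σ = |173.6 − 171.7| / 4.8 = 0.3958
Noncentrality parameter: δ = d·√n = 0.3958 × √45 = 2.6553
One-sided α = 0.01 → critical value z_{0.01} = 2.326.
Power = Φ(δ − 2.326) = Φ(0.329) = 0.6289.

Power ≈ 0.629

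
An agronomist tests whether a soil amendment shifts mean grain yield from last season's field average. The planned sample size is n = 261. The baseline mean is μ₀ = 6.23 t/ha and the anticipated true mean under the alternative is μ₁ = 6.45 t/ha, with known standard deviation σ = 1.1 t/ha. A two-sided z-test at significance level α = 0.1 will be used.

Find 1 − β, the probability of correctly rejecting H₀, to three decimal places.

Power ≈ 0.944

Standardized effect: d = |μ₁ − μ₀| / σ = |6.45 − 6.23| / 1.1 = 0.2000
Noncentrality parameter: δ = d·√n = 0.2000 × √261 = 3.2311
Critical value for a two-sided test at α = 0.1: z_{α/2} = 1.645.
Power = Φ(δ − 1.645) + Φ(−δ − 1.645) = Φ(1.586) + Φ(-4.876) = 0.9437 + 0.0000 = 0.9437.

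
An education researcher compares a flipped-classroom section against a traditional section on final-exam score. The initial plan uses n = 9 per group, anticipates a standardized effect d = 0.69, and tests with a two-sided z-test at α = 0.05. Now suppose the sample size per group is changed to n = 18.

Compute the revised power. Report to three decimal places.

With n = 18 per group: δ = d·√(n/2) = 0.69 × √(18/2) = 2.0700. Critical value z_{0.025} = 1.960.
Revised power = Φ(δ − 1.960) + Φ(−δ − 1.960) = Φ(0.110) + Φ(-4.030) = 0.5438 + 0.0000 = 0.5438.

Power ≈ 0.544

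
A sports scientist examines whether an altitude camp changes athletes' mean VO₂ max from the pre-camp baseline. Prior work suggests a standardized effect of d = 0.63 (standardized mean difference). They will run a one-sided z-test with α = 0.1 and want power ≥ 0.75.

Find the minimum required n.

n = 10

Set Φ(δ − 1.282) = 0.75; then δ − 1.282 = Φ⁻¹(0.75) = 0.674, giving δ = 1.956.
δ = d·√n ⇒ n = (δ/d)² = (1.956 / 0.63)² = 9.64.
Rounding up, n = 10.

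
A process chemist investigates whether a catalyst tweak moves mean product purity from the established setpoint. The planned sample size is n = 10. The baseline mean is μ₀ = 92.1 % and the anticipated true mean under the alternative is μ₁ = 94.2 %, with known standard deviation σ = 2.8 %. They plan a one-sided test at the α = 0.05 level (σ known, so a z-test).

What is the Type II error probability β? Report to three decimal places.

β ≈ 0.234

Standardized effect: d = |μ₁ − μ₀| / σ = |94.2 − 92.1| / 2.8 = 0.7500
Noncentrality parameter: δ = d·√n = 0.7500 × √10 = 2.3717
Critical value for a one-sided test at α = 0.05: z_α = 1.645.
Power = Φ(δ − 1.645) = Φ(0.727) = 0.7663.
Type II error: β = 1 − power = 1 − 0.7663 = 0.2337.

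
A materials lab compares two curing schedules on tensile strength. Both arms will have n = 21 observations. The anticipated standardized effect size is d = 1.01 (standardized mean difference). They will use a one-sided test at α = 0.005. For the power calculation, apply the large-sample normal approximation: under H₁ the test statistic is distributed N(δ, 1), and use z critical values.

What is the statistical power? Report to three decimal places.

Noncentrality parameter: λ = d·√(n/2) = 1.01 × √(21/2) = 3.2728
One-sided α = 0.005 → critical value z_{0.005} = 2.576.
Power = P(Z > 2.576 − λ) = Φ(0.697) = 0.7571.

Power ≈ 0.757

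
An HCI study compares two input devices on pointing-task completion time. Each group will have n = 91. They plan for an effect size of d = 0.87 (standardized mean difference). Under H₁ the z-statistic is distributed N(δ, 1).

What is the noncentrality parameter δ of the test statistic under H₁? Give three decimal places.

δ ≈ 5.868

The noncentrality parameter scales effect size by the design's sample-size factor: δ = d·√(n/2) = 0.87 × √(91/2) = 5.8685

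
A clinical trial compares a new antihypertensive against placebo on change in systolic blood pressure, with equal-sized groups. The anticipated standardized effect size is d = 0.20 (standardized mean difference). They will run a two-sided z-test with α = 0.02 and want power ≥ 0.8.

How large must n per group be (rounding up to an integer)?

n = 502 per group

For power 0.8 need Φ(δ − z_{0.01}) = 0.8, so δ = z_{0.01} + z_{0.20} = 2.326 + 0.842 = 3.168.
(Ignoring the negligible lower-tail rejection probability gives the usual closed-form inversion.)
δ = d·√(n/2) ⇒ n = 2(δ/d)² = 2 × (3.168 / 0.20)² = 501.80.
Rounding up, n = 502 per group.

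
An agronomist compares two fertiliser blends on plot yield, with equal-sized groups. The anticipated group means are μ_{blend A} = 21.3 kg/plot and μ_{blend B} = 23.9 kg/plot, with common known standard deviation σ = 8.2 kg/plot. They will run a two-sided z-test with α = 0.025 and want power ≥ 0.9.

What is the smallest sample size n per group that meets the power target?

n = 247 per group

Standardized effect: d = |μ_{blend A} − μ_{blend B}| / σ = |21.3 − 23.9| / 8.2 = 0.3171
Set Φ(δ − 2.241) = 0.9; then δ − 2.241 = Φ⁻¹(0.9) = 1.282, giving δ = 3.523.
(The Φ(−δ − z_{α/2}) term is vanishingly small for δ > 0 and is dropped in the standard sample-size formula.)
δ = d·√(n/2) ⇒ n = 2(δ/d)² = 2 × (3.523 / 0.3171)² = 246.90.
Round up to the next whole unit.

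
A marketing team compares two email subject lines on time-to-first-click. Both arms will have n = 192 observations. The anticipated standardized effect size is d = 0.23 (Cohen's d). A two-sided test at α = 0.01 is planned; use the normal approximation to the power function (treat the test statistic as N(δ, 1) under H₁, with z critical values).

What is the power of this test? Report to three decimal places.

Power ≈ 0.374

Noncentrality parameter: δ = d·√(n/2) = 0.23 × √(192/2) = 2.2535
Critical value for a two-sided test at α = 0.01: z_{α/2} = 2.576.
Power = Φ(δ − 2.576) + Φ(−δ − 2.576) = Φ(-0.322) + Φ(-4.829) = 0.3736 + 0.0000 = 0.3736.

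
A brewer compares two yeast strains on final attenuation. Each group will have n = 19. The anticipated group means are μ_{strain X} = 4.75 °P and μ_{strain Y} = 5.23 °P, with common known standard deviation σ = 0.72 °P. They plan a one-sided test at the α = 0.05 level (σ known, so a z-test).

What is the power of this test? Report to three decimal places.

Standardized effect: d = |μ_{strain X} − μ_{strain Y}| / σ = |4.75 − 5.23| / 0.72 = 0.6667
Noncentrality parameter: δ = d·√(n/2) = 0.6667 × √(19/2) = 2.0548
One-sided α = 0.05 → critical value z_{0.05} = 1.645.
Power = Φ(δ − 1.645) = Φ(0.410) = 0.6591.

Power ≈ 0.659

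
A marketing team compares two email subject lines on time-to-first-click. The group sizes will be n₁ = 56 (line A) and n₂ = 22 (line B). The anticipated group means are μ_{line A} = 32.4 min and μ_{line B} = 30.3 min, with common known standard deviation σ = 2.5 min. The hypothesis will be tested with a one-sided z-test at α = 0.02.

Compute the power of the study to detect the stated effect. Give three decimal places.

Standardized effect: d = |μ_{line A} − μ_{line B}| / σ = |32.4 − 30.3| / 2.5 = 0.8400
Noncentrality parameter: λ = d / √(1/n₁ + 1/n₂) = 0.8400 / √(1/56 + 1/22) = 3.3384
One-sided α = 0.02 → critical value z_{0.02} = 2.054.
Power = Φ(λ − 2.054) = Φ(1.285) = 0.9005.

Power ≈ 0.901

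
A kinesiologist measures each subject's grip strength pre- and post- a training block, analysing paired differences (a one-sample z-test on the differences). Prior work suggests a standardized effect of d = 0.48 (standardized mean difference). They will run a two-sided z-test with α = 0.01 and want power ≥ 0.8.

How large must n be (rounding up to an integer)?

For power 0.8 need Φ(δ − z_{0.005}) = 0.8, so δ = z_{0.005} + z_{0.20} = 2.576 + 0.842 = 3.417.
(Ignoring the negligible lower-tail rejection probability gives the usual closed-form inversion.)
δ = d·√n ⇒ n = (δ/d)² = (3.417 / 0.48)² = 50.69.
Rounding up, n = 51.

n = 51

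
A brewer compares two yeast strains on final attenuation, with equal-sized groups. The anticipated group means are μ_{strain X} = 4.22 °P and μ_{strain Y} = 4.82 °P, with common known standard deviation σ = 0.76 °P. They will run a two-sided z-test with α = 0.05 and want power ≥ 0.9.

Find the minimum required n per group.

n = 34 per group

Standardized effect: d = |μ_{strain X} − μ_{strain Y}| / σ = |4.22 − 4.82| / 0.76 = 0.7895
Set Φ(δ − 1.960) = 0.9; then δ − 1.960 = Φ⁻¹(0.9) = 1.282, giving δ = 3.242.
(Ignoring the negligible lower-tail rejection probability gives the usual closed-form inversion.)
δ = d·√(n/2) ⇒ n = 2(δ/d)² = 2 × (3.242 / 0.7895)² = 33.72.
Rounding up, n = 34 per group.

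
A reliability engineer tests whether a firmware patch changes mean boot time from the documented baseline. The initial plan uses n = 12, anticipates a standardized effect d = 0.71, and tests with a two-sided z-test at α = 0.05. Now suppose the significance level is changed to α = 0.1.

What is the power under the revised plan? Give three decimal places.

Power ≈ 0.792

δ = d·√n = 0.71 × √12 = 2.4595 (unchanged). New critical value: z_{0.05} = 1.645.
Revised power = Φ(δ − 1.645) + Φ(−δ − 1.645) = Φ(0.815) + Φ(-4.104) = 0.7924 + 0.0000 = 0.7924.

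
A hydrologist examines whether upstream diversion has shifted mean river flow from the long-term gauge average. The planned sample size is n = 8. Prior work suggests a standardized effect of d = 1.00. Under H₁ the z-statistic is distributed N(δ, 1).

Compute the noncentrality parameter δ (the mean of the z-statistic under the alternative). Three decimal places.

δ ≈ 2.828

δ = d·√n = 1.00 × √8 = 2.8284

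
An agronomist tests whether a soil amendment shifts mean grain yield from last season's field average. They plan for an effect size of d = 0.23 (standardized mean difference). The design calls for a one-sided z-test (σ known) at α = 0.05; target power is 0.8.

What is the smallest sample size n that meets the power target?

n = 117

Set Φ(δ − 1.645) = 0.8; then δ − 1.645 = Φ⁻¹(0.8) = 0.842, giving δ = 2.486.
δ = d·√n ⇒ n = (δ/d)² = (2.486 / 0.23)² = 116.87.
Round up to the next whole unit.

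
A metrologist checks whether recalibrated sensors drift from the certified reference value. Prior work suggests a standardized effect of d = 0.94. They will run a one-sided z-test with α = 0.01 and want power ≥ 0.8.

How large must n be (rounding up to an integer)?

n = 12

For power 0.8 need Φ(δ − z_{0.01}) = 0.8, so δ = z_{0.01} + z_{0.20} = 2.326 + 0.842 = 3.168.
δ = d·√n ⇒ n = (δ/d)² = (3.168 / 0.94)² = 11.36.
Round up to the next whole unit.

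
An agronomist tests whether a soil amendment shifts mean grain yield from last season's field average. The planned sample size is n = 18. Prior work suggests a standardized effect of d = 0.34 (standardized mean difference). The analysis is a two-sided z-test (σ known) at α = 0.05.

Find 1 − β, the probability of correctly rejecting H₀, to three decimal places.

Noncentrality parameter: δ = d·√n = 0.34 × √18 = 1.4425
Two-sided α = 0.05 → critical value z_{0.025} = 1.960.
Power = Φ(δ − 1.960) + Φ(−δ − 1.960) = Φ(-0.517) + Φ(-3.402) = 0.3024 + 0.0003 = 0.3027.

Power ≈ 0.303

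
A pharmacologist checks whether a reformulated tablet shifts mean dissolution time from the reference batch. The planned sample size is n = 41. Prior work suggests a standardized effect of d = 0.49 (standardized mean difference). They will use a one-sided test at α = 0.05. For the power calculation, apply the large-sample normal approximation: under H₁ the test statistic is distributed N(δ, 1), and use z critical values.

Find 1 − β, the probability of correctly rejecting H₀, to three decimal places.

Noncentrality parameter: δ = d·√n = 0.49 × √41 = 3.1375
Critical value for a one-sided test at α = 0.05: z_α = 1.645.
Power = P(Z > 1.645 − δ) = Φ(1.493) = 0.9322.

Power ≈ 0.932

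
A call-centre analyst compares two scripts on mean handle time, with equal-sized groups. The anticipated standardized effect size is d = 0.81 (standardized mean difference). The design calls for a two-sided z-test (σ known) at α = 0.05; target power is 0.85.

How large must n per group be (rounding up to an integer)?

For power 0.85 need Φ(δ − z_{0.025}) = 0.85, so δ = z_{0.025} + z_{0.15} = 1.960 + 1.036 = 2.996.
(The Φ(−δ − z_{α/2}) term is vanishingly small for δ > 0 and is dropped in the standard sample-size formula.)
δ = d·√(n/2) ⇒ n = 2(δ/d)² = 2 × (2.996 / 0.81)² = 27.37.
Rounding up, n = 28 per group.

n = 28 per group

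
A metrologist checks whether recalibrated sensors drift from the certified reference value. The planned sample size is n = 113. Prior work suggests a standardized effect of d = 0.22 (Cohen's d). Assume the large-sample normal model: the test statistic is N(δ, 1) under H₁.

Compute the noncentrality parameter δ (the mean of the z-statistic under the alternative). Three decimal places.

δ ≈ 2.339

The noncentrality parameter scales effect size by the design's sample-size factor: δ = d·√n = 0.22 × √113 = 2.3386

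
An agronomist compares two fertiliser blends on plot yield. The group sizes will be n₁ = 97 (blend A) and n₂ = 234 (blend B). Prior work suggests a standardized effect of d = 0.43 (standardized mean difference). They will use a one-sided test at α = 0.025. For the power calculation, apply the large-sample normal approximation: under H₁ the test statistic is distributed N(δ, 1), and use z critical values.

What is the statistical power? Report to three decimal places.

Noncentrality parameter: δ = d / √(1/n₁ + 1/n₂) = 0.43 / √(1/97 + 1/234) = 3.5608
One-sided α = 0.025 → critical value z_{0.025} = 1.960.
Power = P(Z > 1.960 − δ) = Φ(1.601) = 0.9453.

Power ≈ 0.945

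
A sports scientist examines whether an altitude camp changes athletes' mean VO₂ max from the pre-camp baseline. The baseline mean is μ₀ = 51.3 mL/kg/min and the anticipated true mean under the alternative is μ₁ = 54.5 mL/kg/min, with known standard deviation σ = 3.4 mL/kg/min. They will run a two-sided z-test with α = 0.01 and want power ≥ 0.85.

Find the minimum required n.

Standardized effect: d = |μ₁ − μ₀| / σ = |54.5 − 51.3| / 3.4 = 0.9412
Set Φ(δ − 2.576) = 0.85; then δ − 2.576 = Φ⁻¹(0.85) = 1.036, giving δ = 3.612.
(For δ > 0 the lower-tail rejection region contributes negligibly to power, so the one-term inversion is standard.)
δ = d·√n ⇒ n = (δ/d)² = (3.612 / 0.9412)² = 14.73.
Round up to the next whole unit.

n = 15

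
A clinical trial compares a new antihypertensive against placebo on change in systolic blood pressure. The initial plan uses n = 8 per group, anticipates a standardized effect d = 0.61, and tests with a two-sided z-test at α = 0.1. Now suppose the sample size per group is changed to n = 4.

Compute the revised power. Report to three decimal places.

With n = 4 per group: δ = d·√(n/2) = 0.61 × √(4/2) = 0.8627. Critical value z_{0.05} = 1.645.
Revised power = Φ(δ − 1.645) + Φ(−δ − 1.645) = Φ(-0.782) + Φ(-2.508) = 0.2171 + 0.0061 = 0.2231.

Power ≈ 0.223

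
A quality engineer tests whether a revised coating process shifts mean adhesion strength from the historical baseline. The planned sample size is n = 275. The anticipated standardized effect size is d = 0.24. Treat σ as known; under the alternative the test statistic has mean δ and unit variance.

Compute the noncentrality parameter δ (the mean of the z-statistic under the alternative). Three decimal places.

δ ≈ 3.980

δ = d·√n = 0.24 × √275 = 3.9799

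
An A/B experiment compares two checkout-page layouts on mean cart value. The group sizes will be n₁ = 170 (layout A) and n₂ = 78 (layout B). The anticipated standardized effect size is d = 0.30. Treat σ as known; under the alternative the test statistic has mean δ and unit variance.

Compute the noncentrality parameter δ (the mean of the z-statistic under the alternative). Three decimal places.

The noncentrality parameter scales effect size by the design's sample-size factor: δ = d / √(1/n₁ + 1/n₂) = 0.30 / √(1/170 + 1/78) = 2.1936

δ ≈ 2.194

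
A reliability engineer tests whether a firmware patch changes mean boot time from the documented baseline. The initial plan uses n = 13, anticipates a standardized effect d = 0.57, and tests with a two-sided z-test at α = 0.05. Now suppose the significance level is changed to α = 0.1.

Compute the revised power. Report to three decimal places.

Power ≈ 0.659

δ = d·√n = 0.57 × √13 = 2.0552 (unchanged). New critical value: z_{0.05} = 1.645.
Revised power = Φ(δ − 1.645) + Φ(−δ − 1.645) = Φ(0.410) + Φ(-3.700) = 0.6592 + 0.0001 = 0.6593.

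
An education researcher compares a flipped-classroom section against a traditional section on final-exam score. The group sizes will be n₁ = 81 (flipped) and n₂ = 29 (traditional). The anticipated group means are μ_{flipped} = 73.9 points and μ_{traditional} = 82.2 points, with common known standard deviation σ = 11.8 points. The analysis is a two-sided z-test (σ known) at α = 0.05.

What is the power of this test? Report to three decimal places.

Standardized effect: d = |μ_{flipped} − μ_{traditional}| / σ = |73.9 − 82.2| / 11.8 = 0.7034
Noncentrality parameter: δ = d / √(1/n₁ + 1/n₂) = 0.7034 / √(1/81 + 1/29) = 3.2504
Two-sided α = 0.05 → critical value z_{0.025} = 1.960.
Power = Φ(δ − 1.960) + Φ(−δ − 1.960) = Φ(1.290) + Φ(-5.210) = 0.9016 + 0.0000 = 0.9016.

Power ≈ 0.902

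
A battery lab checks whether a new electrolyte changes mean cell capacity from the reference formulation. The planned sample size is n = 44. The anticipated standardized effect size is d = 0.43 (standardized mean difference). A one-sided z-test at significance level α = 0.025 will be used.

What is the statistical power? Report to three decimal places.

Noncentrality parameter: δ = d·√n = 0.43 × √44 = 2.8523
Critical value for a one-sided test at α = 0.025: z_α = 1.960.
Power = P(Z > 1.960 − δ) = Φ(0.892) = 0.8139.

Power ≈ 0.814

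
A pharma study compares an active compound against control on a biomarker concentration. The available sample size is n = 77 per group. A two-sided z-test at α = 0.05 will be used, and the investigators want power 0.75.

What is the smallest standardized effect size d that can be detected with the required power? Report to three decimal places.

Required noncentrality: δ = z_{0.025} + z_{0.25} = 1.960 + 0.674 = 2.634.
(Lower-tail contribution to power is negligible for δ > 0.)
δ = d·√(n/2) ⇒ d = δ/√(n/2) = 2.634/√(77/2) = 0.4246.

d ≈ 0.425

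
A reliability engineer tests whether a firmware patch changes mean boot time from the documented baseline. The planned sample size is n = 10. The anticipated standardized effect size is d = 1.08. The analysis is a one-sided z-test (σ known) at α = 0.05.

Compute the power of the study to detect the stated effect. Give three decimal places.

Noncentrality parameter: δ = d·√n = 1.08 × √10 = 3.4153
One-sided α = 0.05 → critical value z_{0.05} = 1.645.
Power = P(Z > 1.645 − δ) = Φ(1.770) = 0.9617.

Power ≈ 0.962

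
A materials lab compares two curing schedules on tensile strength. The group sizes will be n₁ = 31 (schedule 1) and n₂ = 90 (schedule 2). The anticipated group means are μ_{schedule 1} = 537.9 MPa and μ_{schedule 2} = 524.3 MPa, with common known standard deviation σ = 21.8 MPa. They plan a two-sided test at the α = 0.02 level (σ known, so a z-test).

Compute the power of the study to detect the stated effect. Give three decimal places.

Power ≈ 0.748

Standardized effect: d = |μ_{schedule 1} − μ_{schedule 2}| / σ = |537.9 − 524.3| / 21.8 = 0.6239
Noncentrality parameter: δ = d / √(1/n₁ + 1/n₂) = 0.6239 / √(1/31 + 1/90) = 2.9957
Critical value for a two-sided test at α = 0.02: z_{α/2} = 2.326.
Power = Φ(δ − 2.326) + Φ(−δ − 2.326) = Φ(0.669) + Φ(-5.322) = 0.7484 + 0.0000 = 0.7484.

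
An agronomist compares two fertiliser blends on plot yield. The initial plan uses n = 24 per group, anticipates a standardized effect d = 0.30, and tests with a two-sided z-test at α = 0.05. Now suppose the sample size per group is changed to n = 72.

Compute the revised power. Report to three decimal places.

With n = 72 per group: δ = d·√(n/2) = 0.30 × √(72/2) = 1.8000. Critical value z_{0.025} = 1.960.
Revised power = Φ(δ − 1.960) + Φ(−δ − 1.960) = Φ(-0.160) + Φ(-3.760) = 0.4365 + 0.0001 = 0.4365.

Power ≈ 0.437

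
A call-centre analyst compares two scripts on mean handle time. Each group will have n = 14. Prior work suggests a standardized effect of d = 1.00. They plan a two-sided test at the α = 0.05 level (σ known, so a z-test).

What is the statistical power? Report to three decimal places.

Power ≈ 0.754

Noncentrality parameter: δ = d·√(n/2) = 1.00 × √(14/2) = 2.6458
Two-sided α = 0.05 → critical value z_{0.025} = 1.960.
Power = Φ(δ − 1.960) + Φ(−δ − 1.960) = Φ(0.686) + Φ(-4.606) = 0.7536 + 0.0000 = 0.7536.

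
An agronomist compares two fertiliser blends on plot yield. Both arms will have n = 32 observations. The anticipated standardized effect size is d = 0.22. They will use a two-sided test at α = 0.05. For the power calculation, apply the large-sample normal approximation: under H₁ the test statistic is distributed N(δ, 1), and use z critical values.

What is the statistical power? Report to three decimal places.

Noncentrality parameter: δ = d·√(n/2) = 0.22 × √(32/2) = 0.8800
Two-sided α = 0.05 → critical value z_{0.025} = 1.960.
Power = Φ(δ − 1.960) + Φ(−δ − 1.960) = Φ(-1.080) + Φ(-2.840) = 0.1401 + 0.0023 = 0.1423.

Power ≈ 0.142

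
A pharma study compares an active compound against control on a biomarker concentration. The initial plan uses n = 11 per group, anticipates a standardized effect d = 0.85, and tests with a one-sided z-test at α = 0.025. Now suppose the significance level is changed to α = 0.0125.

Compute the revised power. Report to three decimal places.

Power ≈ 0.402

δ = d·√(n/2) = 0.85 × √(11/2) = 1.9934 (unchanged). New critical value: z_{0.0125} = 2.241.
Revised power = Φ(δ − 2.241) = Φ(-0.248) = 0.4021.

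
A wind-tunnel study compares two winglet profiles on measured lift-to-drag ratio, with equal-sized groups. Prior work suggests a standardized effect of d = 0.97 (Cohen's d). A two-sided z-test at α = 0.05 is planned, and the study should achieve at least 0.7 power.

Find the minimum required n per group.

n = 14 per group

Set Φ(δ − 1.960) = 0.7; then δ − 1.960 = Φ⁻¹(0.7) = 0.524, giving δ = 2.484.
(For δ > 0 the lower-tail rejection region contributes negligibly to power, so the one-term inversion is standard.)
δ = d·√(n/2) ⇒ n = 2(δ/d)² = 2 × (2.484 / 0.97)² = 13.12.
Round up to the next whole unit.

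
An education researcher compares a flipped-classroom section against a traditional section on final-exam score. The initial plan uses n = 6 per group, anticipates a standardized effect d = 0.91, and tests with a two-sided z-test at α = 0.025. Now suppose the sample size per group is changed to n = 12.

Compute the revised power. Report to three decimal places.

Power ≈ 0.495

With n = 12 per group: δ = d·√(n/2) = 0.91 × √(12/2) = 2.2290. Critical value z_{0.0125} = 2.241.
Revised power = Φ(δ − 2.241) + Φ(−δ − 2.241) = Φ(-0.012) + Φ(-4.470) = 0.4951 + 0.0000 = 0.4951.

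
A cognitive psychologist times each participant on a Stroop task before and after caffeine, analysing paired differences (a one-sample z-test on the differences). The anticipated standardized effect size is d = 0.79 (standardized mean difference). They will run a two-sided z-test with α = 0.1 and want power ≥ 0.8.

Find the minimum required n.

Set Φ(δ − 1.645) = 0.8; then δ − 1.645 = Φ⁻¹(0.8) = 0.842, giving δ = 2.486.
(Ignoring the negligible lower-tail rejection probability gives the usual closed-form inversion.)
δ = d·√n ⇒ n = (δ/d)² = (2.486 / 0.79)² = 9.91.
Rounding up, n = 10.

n = 10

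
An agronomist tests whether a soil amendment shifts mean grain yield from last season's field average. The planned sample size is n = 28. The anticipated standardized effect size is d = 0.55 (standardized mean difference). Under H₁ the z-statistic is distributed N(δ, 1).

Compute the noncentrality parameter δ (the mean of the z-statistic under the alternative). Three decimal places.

δ ≈ 2.910

The noncentrality parameter scales effect size by the design's sample-size factor: δ = d·√n = 0.55 × √28 = 2.9103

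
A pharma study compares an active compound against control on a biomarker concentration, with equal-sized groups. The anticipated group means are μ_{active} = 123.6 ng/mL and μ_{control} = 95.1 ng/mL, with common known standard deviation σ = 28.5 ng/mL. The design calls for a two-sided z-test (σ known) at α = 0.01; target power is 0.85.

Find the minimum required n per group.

n = 27 per group

Standardized effect: d = |μ_{active} − μ_{control}| / σ = |123.6 − 95.1| / 28.5 = 1.0000
Set Φ(δ − 2.576) = 0.85; then δ − 2.576 = Φ⁻¹(0.85) = 1.036, giving δ = 3.612.
(Ignoring the negligible lower-tail rejection probability gives the usual closed-form inversion.)
δ = d·√(n/2) ⇒ n = 2(δ/d)² = 2 × (3.612 / 1.0000)² = 26.10.
Round up to the next whole unit.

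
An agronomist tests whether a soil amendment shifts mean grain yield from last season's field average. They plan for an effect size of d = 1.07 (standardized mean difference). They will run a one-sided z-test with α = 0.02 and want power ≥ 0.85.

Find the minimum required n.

n = 9

For power 0.85 need Φ(δ − z_{0.02}) = 0.85, so δ = z_{0.02} + z_{0.15} = 2.054 + 1.036 = 3.090.
δ = d·√n ⇒ n = (δ/d)² = (3.090 / 1.07)² = 8.34.
Rounding up, n = 9.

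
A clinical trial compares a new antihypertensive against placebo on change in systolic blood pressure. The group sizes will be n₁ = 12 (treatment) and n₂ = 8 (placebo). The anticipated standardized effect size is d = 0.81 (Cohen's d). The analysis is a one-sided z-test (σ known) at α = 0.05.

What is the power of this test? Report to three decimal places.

Power ≈ 0.552

Noncentrality parameter: δ = d / √(1/n₁ + 1/n₂) = 0.81 / √(1/12 + 1/8) = 1.7746
One-sided α = 0.05 → critical value z_{0.05} = 1.645.
Power = P(Z > 1.645 − δ) = Φ(0.130) = 0.5516.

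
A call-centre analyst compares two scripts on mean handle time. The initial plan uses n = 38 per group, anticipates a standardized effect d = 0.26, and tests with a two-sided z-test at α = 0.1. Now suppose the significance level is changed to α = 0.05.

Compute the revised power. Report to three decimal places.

Power ≈ 0.205

δ = d·√(n/2) = 0.26 × √(38/2) = 1.1333 (unchanged). New critical value: z_{0.025} = 1.960.
Revised power = Φ(δ − 1.960) + Φ(−δ − 1.960) = Φ(-0.827) + Φ(-3.093) = 0.2042 + 0.0010 = 0.2052.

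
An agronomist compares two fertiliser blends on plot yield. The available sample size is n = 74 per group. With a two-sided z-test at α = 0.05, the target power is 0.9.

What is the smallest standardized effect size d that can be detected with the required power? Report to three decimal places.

Required noncentrality: δ = z_{0.025} + z_{0.10} = 1.960 + 1.282 = 3.242.
(The second rejection-region term Φ(−δ − z_{α/2}) is negligible and dropped.)
δ = d·√(n/2) ⇒ d = δ/√(n/2) = 3.242/√(74/2) = 0.5329.

d ≈ 0.533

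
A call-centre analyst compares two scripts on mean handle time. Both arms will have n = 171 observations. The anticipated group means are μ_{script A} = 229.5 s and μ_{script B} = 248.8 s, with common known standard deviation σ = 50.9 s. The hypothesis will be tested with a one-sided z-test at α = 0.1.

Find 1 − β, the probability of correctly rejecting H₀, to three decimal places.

Power ≈ 0.987

Standardized effect: d = |μ_{script A} − μ_{script B}| / σ = |229.5 − 248.8| / 50.9 = 0.3792
Noncentrality parameter: δ = d·√(n/2) = 0.3792 × √(171/2) = 3.5061
Critical value for a one-sided test at α = 0.1: z_α = 1.282.
Power = Φ(δ − 1.282) = Φ(2.225) = 0.9869.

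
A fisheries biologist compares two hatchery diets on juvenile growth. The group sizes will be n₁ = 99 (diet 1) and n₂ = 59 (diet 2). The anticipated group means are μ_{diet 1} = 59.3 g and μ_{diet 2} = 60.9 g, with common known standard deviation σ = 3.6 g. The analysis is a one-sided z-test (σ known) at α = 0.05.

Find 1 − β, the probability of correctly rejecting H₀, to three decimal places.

Standardized effect: d = |μ_{diet 1} − μ_{diet 2}| / σ = |59.3 − 60.9| / 3.6 = 0.4444
Noncentrality parameter: δ = d / √(1/n₁ + 1/n₂) = 0.4444 / √(1/99 + 1/59) = 2.7023
One-sided α = 0.05 → critical value z_{0.05} = 1.645.
Power = Φ(δ − 1.645) = Φ(1.057) = 0.8548.

Power ≈ 0.855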